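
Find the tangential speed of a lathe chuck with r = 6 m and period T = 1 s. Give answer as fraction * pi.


Given: radius r = 6 m, period T = 1 s
Using v = 2*pi*r / T
v = 2*pi*6 / 1
v = 12*pi / 1
v = 12*pi m/s

12*pi m/s


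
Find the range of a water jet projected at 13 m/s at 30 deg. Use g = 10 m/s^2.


Given: v0 = 13 m/s, theta = 30 deg, g = 10 m/s^2
sin(2*30) = sin(60) = sqrt(3)/2
Using R = v0^2 * sin(2*theta) / g
R = 13^2 * (sqrt(3)/2) / 10
R = 169 * sqrt(3) / 20
R = 169/20*sqrt(3) m

169/20*sqrt(3) m


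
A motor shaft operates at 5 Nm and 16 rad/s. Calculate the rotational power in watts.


Given: tau = 5 Nm, omega = 16 rad/s
Using P = tau * omega
P = 5 * 16
P = 80 W

80 W


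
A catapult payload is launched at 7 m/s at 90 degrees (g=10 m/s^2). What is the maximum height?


Given: v0 = 7 m/s, theta = 90 deg, g = 10 m/s^2
sin^2(90) = 1
Using H = v0^2 * sin^2(theta) / (2*g)
H = 7^2 * 1 / (2*10)
H = 49 * 1 / 20
H = 49 / 20
H = 49/20 m

49/20 m


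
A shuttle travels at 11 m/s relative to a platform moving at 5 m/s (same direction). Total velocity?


Given: object velocity = 11 m/s, platform velocity = 5 m/s (same direction)
Using classical velocity addition: v_total = v_object + v_platform
v_total = 11 + 5
v_total = 16 m/s

16 m/s


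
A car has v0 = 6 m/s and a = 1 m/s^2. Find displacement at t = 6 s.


Given: v0 = 6 m/s, a = 1 m/s^2, t = 6 s
Using s = v0*t + (1/2)*a*t^2
s = 6*6 + (1/2)*1*6^2
s = 36 + (1/2)*36
s = 36 + 18
s = 54

54 m


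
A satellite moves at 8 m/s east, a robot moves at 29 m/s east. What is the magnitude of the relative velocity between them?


Given: v_A = 8 m/s east, v_B = 29 m/s east
Both move in the same direction; relative speed = |v_A - v_B|
|8 - 29| = |-21|
= 21 m/s

21 m/s


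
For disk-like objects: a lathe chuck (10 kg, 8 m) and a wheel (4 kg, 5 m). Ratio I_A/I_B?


Given: M1=10 kg, R1=8 m, M2=4 kg, R2=5 m
For a disk: I = (1/2)*M*R^2, so I_A/I_B = (M1*R1^2)/(M2*R2^2)
M1*R1^2 = 10*64 = 640
M2*R2^2 = 4*25 = 100
I_A/I_B = 640/100 = 32/5

32/5


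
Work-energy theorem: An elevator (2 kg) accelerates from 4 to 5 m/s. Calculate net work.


Given: m = 2 kg, v0 = 4 m/s, v = 5 m/s
Using W = (1/2)*m*(v^2 - v0^2)
v^2 = 5^2 = 25
v0^2 = 4^2 = 16
v^2 - v0^2 = 25 - 16 = 9
W = (1/2)*2*9 = 9 J

9 J


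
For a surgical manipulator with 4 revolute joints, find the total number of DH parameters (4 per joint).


Given: 4 joints, 4 DH parameters per joint (d, theta, a, alpha)
Total DH parameters = number_of_joints * 4
Total = 4 * 4
Total = 16

16


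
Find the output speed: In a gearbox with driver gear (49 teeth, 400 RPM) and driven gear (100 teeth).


Given: N1 = 49 teeth, w1 = 400 RPM, N2 = 100 teeth
Using N1*w1 = N2*w2
w2 = N1*w1 / N2
w2 = 49*400 / 100
w2 = 19600 / 100
w2 = 196 RPM

196 RPM


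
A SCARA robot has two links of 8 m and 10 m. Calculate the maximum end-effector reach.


Given: L1 = 8 m, L2 = 10 m
For a 2-link planar arm, max reach = L1 + L2 (fully extended)
Max reach = 8 + 10
Max reach = 18 m

18 m


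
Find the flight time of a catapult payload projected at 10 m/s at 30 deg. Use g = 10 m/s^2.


Given: v0 = 10 m/s, theta = 30 deg, g = 10 m/s^2
sin(30) = 1/2
Using T = 2*v0*sin(theta) / g
T = 2*10*1/2 / 10
T = 10 / 10
T = 1 s

1 s


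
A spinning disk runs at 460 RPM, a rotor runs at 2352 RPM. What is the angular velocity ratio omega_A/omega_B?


Given: RPM_A = 460, RPM_B = 2352
omega = 2*pi*RPM/60, so omega_A/omega_B = RPM_A / RPM_B
omega_A/omega_B = 460 / 2352
omega_A/omega_B = 115/588

115/588


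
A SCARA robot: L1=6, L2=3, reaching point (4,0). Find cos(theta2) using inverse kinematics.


Given: L1 = 6, L2 = 3, target (x, y) = (4, 0)
Using cos(theta2) = (x^2 + y^2 - L1^2 - L2^2) / (2*L1*L2)
x^2 + y^2 = 4^2 + 0 = 16
L1^2 + L2^2 = 36 + 9 = 45
Numerator = 16 - 45 = -29
Denominator = 2*6*3 = 36
cos(theta2) = -29/36 = -29/36

-29/36


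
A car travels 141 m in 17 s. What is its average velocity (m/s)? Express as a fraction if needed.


Given: distance d = 141 m, time t = 17 s
Using v = d / t
v = 141 / 17
v = 141/17 m/s

141/17 m/s


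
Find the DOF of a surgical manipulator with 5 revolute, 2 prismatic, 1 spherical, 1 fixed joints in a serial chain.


Given: serial robot with 5 revolute, 2 prismatic, 1 spherical, 1 fixed joints
DOF contribution per joint type: revolute=1, prismatic=1, spherical=3, fixed=0
DOF = 5*1 + 2*1 + 1*3 + 1*0
DOF = 10

10


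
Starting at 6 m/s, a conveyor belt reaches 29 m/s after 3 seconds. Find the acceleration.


Given: initial velocity v0 = 6 m/s, final velocity v = 29 m/s, time t = 3 s
Using a = (v - v0) / t
a = (29 - 6) / 3
a = 23 / 3
a = 23/3 m/s^2

23/3 m/s^2


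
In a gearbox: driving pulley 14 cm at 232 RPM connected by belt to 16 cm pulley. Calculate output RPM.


Given: D1 = 14 cm, w1 = 232 RPM, D2 = 16 cm
Using D1*w1 = D2*w2
w2 = D1*w1 / D2
w2 = 14*232 / 16
w2 = 3248 / 16
w2 = 203 RPM

203 RPM


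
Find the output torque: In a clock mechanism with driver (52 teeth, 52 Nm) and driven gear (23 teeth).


Given: N1 = 52, N2 = 23, T1 = 52 Nm
Using T2/T1 = N2/N1
T2 = T1 * N2 / N1
T2 = 52 * 23 / 52
T2 = 1196 / 52
T2 = 23 Nm

23 Nm


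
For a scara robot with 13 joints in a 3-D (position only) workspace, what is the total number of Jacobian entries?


Given: task space dimension = 3, joints = 13
Jacobian is a 3 x 13 matrix
Total entries = rows * columns
Total = 3 * 13
Total = 39

39


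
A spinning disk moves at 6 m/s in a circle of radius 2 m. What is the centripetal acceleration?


Given: v = 6 m/s, r = 2 m
Using a_c = v^2 / r
a_c = 6^2 / 2
a_c = 36 / 2
a_c = 18 m/s^2

18 m/s^2


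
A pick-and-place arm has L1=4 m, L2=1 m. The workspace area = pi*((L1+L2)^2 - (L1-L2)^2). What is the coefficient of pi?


Given: L1 = 4, L2 = 1
(L1+L2)^2 = (5)^2 = 25
(L1-L2)^2 = (3)^2 = 9
Difference = 25 - 9 = 16
This equals 4*L1*L2 = 4*4*1 = 16
Workspace area = 16*pi

16


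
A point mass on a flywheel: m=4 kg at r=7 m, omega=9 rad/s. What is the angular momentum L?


Given: m = 4 kg, r = 7 m, omega = 9 rad/s
For a point mass: I = m*r^2
I = 4*7^2 = 4*49 = 196
L = I*omega = 196*9
L = 1764 kg*m^2/s

1764 kg*m^2/s


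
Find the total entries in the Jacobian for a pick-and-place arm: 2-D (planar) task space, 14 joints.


Given: task space dimension = 2, joints = 14
Jacobian is a 2 x 14 matrix
Total entries = rows * columns
Total = 2 * 14
Total = 28

28


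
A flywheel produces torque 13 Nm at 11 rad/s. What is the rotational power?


Given: tau = 13 Nm, omega = 11 rad/s
Using P = tau * omega
P = 13 * 11
P = 143 W

143 W


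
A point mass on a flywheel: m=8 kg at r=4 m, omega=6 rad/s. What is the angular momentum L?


Given: m = 8 kg, r = 4 m, omega = 6 rad/s
For a point mass: I = m*r^2
I = 8*4^2 = 8*16 = 128
L = I*omega = 128*6
L = 768 kg*m^2/s

768 kg*m^2/s


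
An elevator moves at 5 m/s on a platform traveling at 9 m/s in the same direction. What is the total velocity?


Given: object velocity = 5 m/s, platform velocity = 9 m/s (same direction)
Using classical velocity addition: v_total = v_object + v_platform
v_total = 5 + 9
v_total = 14 m/s

14 m/s


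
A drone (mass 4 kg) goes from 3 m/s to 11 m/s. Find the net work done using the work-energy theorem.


Given: m = 4 kg, v0 = 3 m/s, v = 11 m/s
Using W = (1/2)*m*(v^2 - v0^2)
v^2 = 11^2 = 121
v0^2 = 3^2 = 9
v^2 - v0^2 = 121 - 9 = 112
W = (1/2)*4*112 = 224 J

224 J


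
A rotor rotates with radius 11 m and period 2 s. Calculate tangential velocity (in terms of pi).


Given: radius r = 11 m, period T = 2 s
Using v = 2*pi*r / T
v = 2*pi*11 / 2
v = 22*pi / 2
v = 11*pi m/s

11*pi m/s


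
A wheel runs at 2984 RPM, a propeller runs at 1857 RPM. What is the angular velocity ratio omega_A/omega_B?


Given: RPM_A = 2984, RPM_B = 1857
omega = 2*pi*RPM/60, so omega_A/omega_B = RPM_A / RPM_B
omega_A/omega_B = 2984 / 1857
omega_A/omega_B = 2984/1857

2984/1857


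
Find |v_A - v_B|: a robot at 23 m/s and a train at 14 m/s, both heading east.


Given: v_A = 23 m/s east, v_B = 14 m/s east
Both move in the same direction; relative speed = |v_A - v_B|
|23 - 14| = |9|
= 9 m/s

9 m/s


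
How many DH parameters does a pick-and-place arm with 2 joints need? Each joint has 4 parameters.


Given: 2 joints, 4 DH parameters per joint (d, theta, a, alpha)
Total DH parameters = number_of_joints * 4
Total = 2 * 4
Total = 8

8


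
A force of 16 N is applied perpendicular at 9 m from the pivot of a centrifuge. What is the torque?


Given: F = 16 N, r = 9 m, angle = 90 deg (perpendicular)
Using tau = F * r * sin(90)
sin(90) = 1
tau = 16 * 9 * 1
tau = 144 Nm

144 Nm


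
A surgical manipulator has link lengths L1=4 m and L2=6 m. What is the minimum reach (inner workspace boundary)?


Given: L1 = 4 m, L2 = 6 m
For a 2-link planar arm, min reach = |L1 - L2| (second link folded back)
Min reach = |4 - 6|
Min reach = 2 m

2 m


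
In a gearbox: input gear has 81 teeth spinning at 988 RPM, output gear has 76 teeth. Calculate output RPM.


Given: N1 = 81 teeth, w1 = 988 RPM, N2 = 76 teeth
Using N1*w1 = N2*w2
w2 = N1*w1 / N2
w2 = 81*988 / 76
w2 = 80028 / 76
w2 = 1053 RPM

1053 RPM


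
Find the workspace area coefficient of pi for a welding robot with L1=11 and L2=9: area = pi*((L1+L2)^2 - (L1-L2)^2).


Given: L1 = 11, L2 = 9
(L1+L2)^2 = (20)^2 = 400
(L1-L2)^2 = (2)^2 = 4
Difference = 400 - 4 = 396
This equals 4*L1*L2 = 4*11*9 = 396
Workspace area = 396*pi

396


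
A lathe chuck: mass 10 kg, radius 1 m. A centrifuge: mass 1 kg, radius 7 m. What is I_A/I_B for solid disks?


Given: M1=10 kg, R1=1 m, M2=1 kg, R2=7 m
For a disk: I = (1/2)*M*R^2, so I_A/I_B = (M1*R1^2)/(M2*R2^2)
M1*R1^2 = 10*1 = 10
M2*R2^2 = 1*49 = 49
I_A/I_B = 10/49 = 10/49

10/49


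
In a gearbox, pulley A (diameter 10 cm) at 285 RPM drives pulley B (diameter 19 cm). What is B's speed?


Given: D1 = 10 cm, w1 = 285 RPM, D2 = 19 cm
Using D1*w1 = D2*w2
w2 = D1*w1 / D2
w2 = 10*285 / 19
w2 = 2850 / 19
w2 = 150 RPM

150 RPM


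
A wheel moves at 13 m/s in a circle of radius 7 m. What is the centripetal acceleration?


Given: v = 13 m/s, r = 7 m
Using a_c = v^2 / r
a_c = 13^2 / 7
a_c = 169 / 7
a_c = 169/7 m/s^2

169/7 m/s^2


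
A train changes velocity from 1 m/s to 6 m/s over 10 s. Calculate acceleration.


Given: initial velocity v0 = 1 m/s, final velocity v = 6 m/s, time t = 10 s
Using a = (v - v0) / t
a = (6 - 1) / 10
a = 5 / 10
a = 1/2 m/s^2

1/2 m/s^2


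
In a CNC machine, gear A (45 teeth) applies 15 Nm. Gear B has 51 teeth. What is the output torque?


Given: N1 = 45, N2 = 51, T1 = 15 Nm
Using T2/T1 = N2/N1
T2 = T1 * N2 / N1
T2 = 15 * 51 / 45
T2 = 765 / 45
T2 = 17 Nm

17 Nm


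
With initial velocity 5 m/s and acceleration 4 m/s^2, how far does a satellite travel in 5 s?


Given: v0 = 5 m/s, a = 4 m/s^2, t = 5 s
Using s = v0*t + (1/2)*a*t^2
s = 5*5 + (1/2)*4*5^2
s = 25 + (1/2)*100
s = 25 + 50
s = 75

75 m


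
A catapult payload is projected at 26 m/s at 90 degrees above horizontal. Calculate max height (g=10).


Given: v0 = 26 m/s, theta = 90 deg, g = 10 m/s^2
sin^2(90) = 1
Using H = v0^2 * sin^2(theta) / (2*g)
H = 26^2 * 1 / (2*10)
H = 676 * 1 / 20
H = 676 / 20
H = 169/5 m

169/5 m


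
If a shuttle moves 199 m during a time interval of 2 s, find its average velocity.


Given: distance d = 199 m, time t = 2 s
Using v = d / t
v = 199 / 2
v = 199/2 m/s

199/2 m/s


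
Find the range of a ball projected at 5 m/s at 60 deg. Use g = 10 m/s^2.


Given: v0 = 5 m/s, theta = 60 deg, g = 10 m/s^2
sin(2*60) = sin(120) = sqrt(3)/2
Using R = v0^2 * sin(2*theta) / g
R = 5^2 * (sqrt(3)/2) / 10
R = 25 * sqrt(3) / 20
R = 5/4*sqrt(3) m

5/4*sqrt(3) m


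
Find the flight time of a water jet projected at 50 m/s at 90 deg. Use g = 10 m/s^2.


Given: v0 = 50 m/s, theta = 90 deg, g = 10 m/s^2
sin(90) = 1
Using T = 2*v0*sin(theta) / g
T = 2*50*1 / 10
T = 100 / 10
T = 10 s

10 s


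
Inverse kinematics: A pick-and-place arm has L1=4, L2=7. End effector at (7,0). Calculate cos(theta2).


Given: L1 = 4, L2 = 7, target (x, y) = (7, 0)
Using cos(theta2) = (x^2 + y^2 - L1^2 - L2^2) / (2*L1*L2)
x^2 + y^2 = 7^2 + 0 = 49
L1^2 + L2^2 = 16 + 49 = 65
Numerator = 49 - 65 = -16
Denominator = 2*4*7 = 56
cos(theta2) = -16/56 = -2/7

-2/7


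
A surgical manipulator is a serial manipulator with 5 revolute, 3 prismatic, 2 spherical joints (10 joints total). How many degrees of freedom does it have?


Given: serial robot with 5 revolute, 3 prismatic, 2 spherical joints
DOF contribution per joint type: revolute=1, prismatic=1, spherical=3, fixed=0
DOF = 5*1 + 3*1 + 2*3
DOF = 14

14


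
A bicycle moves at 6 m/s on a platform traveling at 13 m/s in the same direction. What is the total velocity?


Given: object velocity = 6 m/s, platform velocity = 13 m/s (same direction)
Using classical velocity addition: v_total = v_object + v_platform
v_total = 6 + 13
v_total = 19 m/s

19 m/s


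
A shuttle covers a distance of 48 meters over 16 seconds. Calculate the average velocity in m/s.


Given: distance d = 48 m, time t = 16 s
Using v = d / t
v = 48 / 16
v = 3 m/s

3 m/s


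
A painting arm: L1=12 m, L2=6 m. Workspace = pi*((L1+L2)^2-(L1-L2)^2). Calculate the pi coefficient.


Given: L1 = 12, L2 = 6
(L1+L2)^2 = (18)^2 = 324
(L1-L2)^2 = (6)^2 = 36
Difference = 324 - 36 = 288
This equals 4*L1*L2 = 4*12*6 = 288
Workspace area = 288*pi

288


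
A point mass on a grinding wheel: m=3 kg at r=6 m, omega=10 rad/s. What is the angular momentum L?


Given: m = 3 kg, r = 6 m, omega = 10 rad/s
For a point mass: I = m*r^2
I = 3*6^2 = 3*36 = 108
L = I*omega = 108*10
L = 1080 kg*m^2/s

1080 kg*m^2/s


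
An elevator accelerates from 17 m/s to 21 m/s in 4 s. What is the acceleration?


Given: initial velocity v0 = 17 m/s, final velocity v = 21 m/s, time t = 4 s
Using a = (v - v0) / t
a = (21 - 17) / 4
a = 4 / 4
a = 1 m/s^2

1 m/s^2


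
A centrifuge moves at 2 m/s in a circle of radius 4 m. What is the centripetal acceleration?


Given: v = 2 m/s, r = 4 m
Using a_c = v^2 / r
a_c = 2^2 / 4
a_c = 4 / 4
a_c = 1 m/s^2

1 m/s^2


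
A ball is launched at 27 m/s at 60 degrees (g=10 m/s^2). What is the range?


Given: v0 = 27 m/s, theta = 60 deg, g = 10 m/s^2
sin(2*60) = sin(120) = sqrt(3)/2
Using R = v0^2 * sin(2*theta) / g
R = 27^2 * (sqrt(3)/2) / 10
R = 729 * sqrt(3) / 20
R = 729/20*sqrt(3) m

729/20*sqrt(3) m


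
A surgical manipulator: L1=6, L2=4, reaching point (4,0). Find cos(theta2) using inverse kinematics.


Given: L1 = 6, L2 = 4, target (x, y) = (4, 0)
Using cos(theta2) = (x^2 + y^2 - L1^2 - L2^2) / (2*L1*L2)
x^2 + y^2 = 4^2 + 0 = 16
L1^2 + L2^2 = 36 + 16 = 52
Numerator = 16 - 52 = -36
Denominator = 2*6*4 = 48
cos(theta2) = -36/48 = -3/4

-3/4


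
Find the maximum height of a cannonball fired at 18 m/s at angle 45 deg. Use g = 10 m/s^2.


Given: v0 = 18 m/s, theta = 45 deg, g = 10 m/s^2
sin^2(45) = 1/2
Using H = v0^2 * sin^2(theta) / (2*g)
H = 18^2 * 1/2 / (2*10)
H = 324 * 1/2 / 20
H = 162 / 20
H = 81/10 m

81/10 m


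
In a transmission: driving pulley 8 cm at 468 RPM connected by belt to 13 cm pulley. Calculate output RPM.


Given: D1 = 8 cm, w1 = 468 RPM, D2 = 13 cm
Using D1*w1 = D2*w2
w2 = D1*w1 / D2
w2 = 8*468 / 13
w2 = 3744 / 13
w2 = 288 RPM

288 RPM


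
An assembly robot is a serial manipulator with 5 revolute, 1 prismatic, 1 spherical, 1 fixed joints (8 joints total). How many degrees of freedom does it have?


Given: serial robot with 5 revolute, 1 prismatic, 1 spherical, 1 fixed joints
DOF contribution per joint type: revolute=1, prismatic=1, spherical=3, fixed=0
DOF = 5*1 + 1*1 + 1*3 + 1*0
DOF = 9

9


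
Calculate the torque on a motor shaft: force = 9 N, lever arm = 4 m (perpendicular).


Given: F = 9 N, r = 4 m, angle = 90 deg (perpendicular)
Using tau = F * r * sin(90)
sin(90) = 1
tau = 9 * 4 * 1
tau = 36 Nm

36 Nm


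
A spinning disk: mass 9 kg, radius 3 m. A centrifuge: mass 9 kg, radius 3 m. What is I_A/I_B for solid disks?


Given: M1=9 kg, R1=3 m, M2=9 kg, R2=3 m
For a disk: I = (1/2)*M*R^2, so I_A/I_B = (M1*R1^2)/(M2*R2^2)
M1*R1^2 = 9*9 = 81
M2*R2^2 = 9*9 = 81
I_A/I_B = 81/81 = 1

1


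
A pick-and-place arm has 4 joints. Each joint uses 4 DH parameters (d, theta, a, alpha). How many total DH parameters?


Given: 4 joints, 4 DH parameters per joint (d, theta, a, alpha)
Total DH parameters = number_of_joints * 4
Total = 4 * 4
Total = 16

16


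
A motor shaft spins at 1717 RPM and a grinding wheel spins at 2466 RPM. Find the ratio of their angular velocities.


Given: RPM_A = 1717, RPM_B = 2466
omega = 2*pi*RPM/60, so omega_A/omega_B = RPM_A / RPM_B
omega_A/omega_B = 1717 / 2466
omega_A/omega_B = 1717/2466

1717/2466


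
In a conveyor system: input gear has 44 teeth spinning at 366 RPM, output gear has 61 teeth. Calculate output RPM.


Given: N1 = 44 teeth, w1 = 366 RPM, N2 = 61 teeth
Using N1*w1 = N2*w2
w2 = N1*w1 / N2
w2 = 44*366 / 61
w2 = 16104 / 61
w2 = 264 RPM

264 RPM


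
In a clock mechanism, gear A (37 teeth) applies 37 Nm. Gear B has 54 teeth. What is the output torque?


Given: N1 = 37, N2 = 54, T1 = 37 Nm
Using T2/T1 = N2/N1
T2 = T1 * N2 / N1
T2 = 37 * 54 / 37
T2 = 1998 / 37
T2 = 54 Nm

54 Nm


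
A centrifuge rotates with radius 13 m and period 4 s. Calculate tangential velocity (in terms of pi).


Given: radius r = 13 m, period T = 4 s
Using v = 2*pi*r / T
v = 2*pi*13 / 4
v = 26*pi / 4
v = 13/2*pi m/s

13/2*pi m/s


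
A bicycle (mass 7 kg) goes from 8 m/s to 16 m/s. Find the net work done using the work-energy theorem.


Given: m = 7 kg, v0 = 8 m/s, v = 16 m/s
Using W = (1/2)*m*(v^2 - v0^2)
v^2 = 16^2 = 256
v0^2 = 8^2 = 64
v^2 - v0^2 = 256 - 64 = 192
W = (1/2)*7*192 = 672 J

672 J


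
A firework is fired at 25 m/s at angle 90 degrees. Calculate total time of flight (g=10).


Given: v0 = 25 m/s, theta = 90 deg, g = 10 m/s^2
sin(90) = 1
Using T = 2*v0*sin(theta) / g
T = 2*25*1 / 10
T = 50 / 10
T = 5 s

5 s


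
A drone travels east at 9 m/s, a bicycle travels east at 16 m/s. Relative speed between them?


Given: v_A = 9 m/s east, v_B = 16 m/s east
Both move in the same direction; relative speed = |v_A - v_B|
|9 - 16| = |-7|
= 7 m/s

7 m/s


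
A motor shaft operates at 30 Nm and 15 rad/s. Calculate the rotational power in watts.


Given: tau = 30 Nm, omega = 15 rad/s
Using P = tau * omega
P = 30 * 15
P = 450 W

450 W


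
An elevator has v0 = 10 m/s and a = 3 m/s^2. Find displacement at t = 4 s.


Given: v0 = 10 m/s, a = 3 m/s^2, t = 4 s
Using s = v0*t + (1/2)*a*t^2
s = 10*4 + (1/2)*3*4^2
s = 40 + (1/2)*48
s = 40 + 24
s = 64

64 m


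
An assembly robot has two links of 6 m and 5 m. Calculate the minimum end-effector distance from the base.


Given: L1 = 6 m, L2 = 5 m
For a 2-link planar arm, min reach = |L1 - L2| (second link folded back)
Min reach = |6 - 5|
Min reach = 1 m

1 m


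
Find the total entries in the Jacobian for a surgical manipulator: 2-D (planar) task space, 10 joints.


Given: task space dimension = 2, joints = 10
Jacobian is a 2 x 10 matrix
Total entries = rows * columns
Total = 2 * 10
Total = 20

20


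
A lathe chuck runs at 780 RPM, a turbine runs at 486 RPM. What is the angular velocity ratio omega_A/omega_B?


Given: RPM_A = 780, RPM_B = 486
omega = 2*pi*RPM/60, so omega_A/omega_B = RPM_A / RPM_B
omega_A/omega_B = 780 / 486
omega_A/omega_B = 130/81

130/81


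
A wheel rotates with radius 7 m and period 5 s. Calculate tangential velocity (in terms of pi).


Given: radius r = 7 m, period T = 5 s
Using v = 2*pi*r / T
v = 2*pi*7 / 5
v = 14*pi / 5
v = 14/5*pi m/s

14/5*pi m/s


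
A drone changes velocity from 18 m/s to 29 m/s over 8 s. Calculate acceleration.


Given: initial velocity v0 = 18 m/s, final velocity v = 29 m/s, time t = 8 s
Using a = (v - v0) / t
a = (29 - 18) / 8
a = 11 / 8
a = 11/8 m/s^2

11/8 m/s^2


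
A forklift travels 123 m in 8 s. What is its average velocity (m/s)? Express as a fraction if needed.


Given: distance d = 123 m, time t = 8 s
Using v = d / t
v = 123 / 8
v = 123/8 m/s

123/8 m/s


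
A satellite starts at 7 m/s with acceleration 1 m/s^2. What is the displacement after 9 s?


Given: v0 = 7 m/s, a = 1 m/s^2, t = 9 s
Using s = v0*t + (1/2)*a*t^2
s = 7*9 + (1/2)*1*9^2
s = 63 + (1/2)*81
s = 63 + 81/2
s = 207/2

207/2 m


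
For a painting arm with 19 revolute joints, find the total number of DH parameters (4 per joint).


Given: 19 joints, 4 DH parameters per joint (d, theta, a, alpha)
Total DH parameters = number_of_joints * 4
Total = 19 * 4
Total = 76

76


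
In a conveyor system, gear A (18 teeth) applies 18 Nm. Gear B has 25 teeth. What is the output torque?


Given: N1 = 18, N2 = 25, T1 = 18 Nm
Using T2/T1 = N2/N1
T2 = T1 * N2 / N1
T2 = 18 * 25 / 18
T2 = 450 / 18
T2 = 25 Nm

25 Nm


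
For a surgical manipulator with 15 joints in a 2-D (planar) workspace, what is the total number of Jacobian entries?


Given: task space dimension = 2, joints = 15
Jacobian is a 2 x 15 matrix
Total entries = rows * columns
Total = 2 * 15
Total = 30

30


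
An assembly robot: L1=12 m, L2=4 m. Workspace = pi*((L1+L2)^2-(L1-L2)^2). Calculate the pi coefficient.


Given: L1 = 12, L2 = 4
(L1+L2)^2 = (16)^2 = 256
(L1-L2)^2 = (8)^2 = 64
Difference = 256 - 64 = 192
This equals 4*L1*L2 = 4*12*4 = 192
Workspace area = 192*pi

192


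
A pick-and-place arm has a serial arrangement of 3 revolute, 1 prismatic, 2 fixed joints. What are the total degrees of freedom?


Given: serial robot with 3 revolute, 1 prismatic, 2 fixed joints
DOF contribution per joint type: revolute=1, prismatic=1, spherical=3, fixed=0
DOF = 3*1 + 1*1 + 2*0
DOF = 4

4


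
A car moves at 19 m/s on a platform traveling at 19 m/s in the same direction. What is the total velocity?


Given: object velocity = 19 m/s, platform velocity = 19 m/s (same direction)
Using classical velocity addition: v_total = v_object + v_platform
v_total = 19 + 19
v_total = 38 m/s

38 m/s


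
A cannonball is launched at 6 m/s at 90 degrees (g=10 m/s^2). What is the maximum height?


Given: v0 = 6 m/s, theta = 90 deg, g = 10 m/s^2
sin^2(90) = 1
Using H = v0^2 * sin^2(theta) / (2*g)
H = 6^2 * 1 / (2*10)
H = 36 * 1 / 20
H = 36 / 20
H = 9/5 m

9/5 m


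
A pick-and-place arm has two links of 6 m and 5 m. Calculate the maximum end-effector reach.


Given: L1 = 6 m, L2 = 5 m
For a 2-link planar arm, max reach = L1 + L2 (fully extended)
Max reach = 6 + 5
Max reach = 11 m

11 m


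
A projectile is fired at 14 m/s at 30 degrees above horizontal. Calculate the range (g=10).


Given: v0 = 14 m/s, theta = 30 deg, g = 10 m/s^2
sin(2*30) = sin(60) = sqrt(3)/2
Using R = v0^2 * sin(2*theta) / g
R = 14^2 * (sqrt(3)/2) / 10
R = 196 * sqrt(3) / 20
R = 49/5*sqrt(3) m

49/5*sqrt(3) m


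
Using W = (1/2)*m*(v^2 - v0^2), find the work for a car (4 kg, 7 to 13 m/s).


Given: m = 4 kg, v0 = 7 m/s, v = 13 m/s
Using W = (1/2)*m*(v^2 - v0^2)
v^2 = 13^2 = 169
v0^2 = 7^2 = 49
v^2 - v0^2 = 169 - 49 = 120
W = (1/2)*4*120 = 240 J

240 J


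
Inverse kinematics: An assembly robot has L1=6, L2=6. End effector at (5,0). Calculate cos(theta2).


Given: L1 = 6, L2 = 6, target (x, y) = (5, 0)
Using cos(theta2) = (x^2 + y^2 - L1^2 - L2^2) / (2*L1*L2)
x^2 + y^2 = 5^2 + 0 = 25
L1^2 + L2^2 = 36 + 36 = 72
Numerator = 25 - 72 = -47
Denominator = 2*6*6 = 72
cos(theta2) = -47/72 = -47/72

-47/72


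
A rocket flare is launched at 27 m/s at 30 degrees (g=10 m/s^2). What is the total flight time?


Given: v0 = 27 m/s, theta = 30 deg, g = 10 m/s^2
sin(30) = 1/2
Using T = 2*v0*sin(theta) / g
T = 2*27*1/2 / 10
T = 27 / 10
T = 27/10 s

27/10 s


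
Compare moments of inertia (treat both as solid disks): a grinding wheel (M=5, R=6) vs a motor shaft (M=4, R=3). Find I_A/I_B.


Given: M1=5 kg, R1=6 m, M2=4 kg, R2=3 m
For a disk: I = (1/2)*M*R^2, so I_A/I_B = (M1*R1^2)/(M2*R2^2)
M1*R1^2 = 5*36 = 180
M2*R2^2 = 4*9 = 36
I_A/I_B = 180/36 = 5

5


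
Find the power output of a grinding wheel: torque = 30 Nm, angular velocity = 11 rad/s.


Given: tau = 30 Nm, omega = 11 rad/s
Using P = tau * omega
P = 30 * 11
P = 330 W

330 W


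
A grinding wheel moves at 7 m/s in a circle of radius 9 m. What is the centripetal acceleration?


Given: v = 7 m/s, r = 9 m
Using a_c = v^2 / r
a_c = 7^2 / 9
a_c = 49 / 9
a_c = 49/9 m/s^2

49/9 m/s^2


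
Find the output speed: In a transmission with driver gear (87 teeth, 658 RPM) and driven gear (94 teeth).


Given: N1 = 87 teeth, w1 = 658 RPM, N2 = 94 teeth
Using N1*w1 = N2*w2
w2 = N1*w1 / N2
w2 = 87*658 / 94
w2 = 57246 / 94
w2 = 609 RPM

609 RPM


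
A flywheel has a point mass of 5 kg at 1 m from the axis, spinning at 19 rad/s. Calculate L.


Given: m = 5 kg, r = 1 m, omega = 19 rad/s
For a point mass: I = m*r^2
I = 5*1^2 = 5*1 = 5
L = I*omega = 5*19
L = 95 kg*m^2/s

95 kg*m^2/s


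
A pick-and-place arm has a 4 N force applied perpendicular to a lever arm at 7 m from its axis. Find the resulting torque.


Given: F = 4 N, r = 7 m, angle = 90 deg (perpendicular)
Using tau = F * r * sin(90)
sin(90) = 1
tau = 4 * 7 * 1
tau = 28 Nm

28 Nm


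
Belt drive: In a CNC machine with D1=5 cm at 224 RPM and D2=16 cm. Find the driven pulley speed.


Given: D1 = 5 cm, w1 = 224 RPM, D2 = 16 cm
Using D1*w1 = D2*w2
w2 = D1*w1 / D2
w2 = 5*224 / 16
w2 = 1120 / 16
w2 = 70 RPM

70 RPM


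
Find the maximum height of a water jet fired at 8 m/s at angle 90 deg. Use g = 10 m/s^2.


Given: v0 = 8 m/s, theta = 90 deg, g = 10 m/s^2
sin^2(90) = 1
Using H = v0^2 * sin^2(theta) / (2*g)
H = 8^2 * 1 / (2*10)
H = 64 * 1 / 20
H = 64 / 20
H = 16/5 m

16/5 m


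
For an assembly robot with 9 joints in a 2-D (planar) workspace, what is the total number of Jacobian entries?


Given: task space dimension = 2, joints = 9
Jacobian is a 2 x 9 matrix
Total entries = rows * columns
Total = 2 * 9
Total = 18

18


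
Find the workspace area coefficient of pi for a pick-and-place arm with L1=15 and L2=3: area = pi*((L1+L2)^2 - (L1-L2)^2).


Given: L1 = 15, L2 = 3
(L1+L2)^2 = (18)^2 = 324
(L1-L2)^2 = (12)^2 = 144
Difference = 324 - 144 = 180
This equals 4*L1*L2 = 4*15*3 = 180
Workspace area = 180*pi

180


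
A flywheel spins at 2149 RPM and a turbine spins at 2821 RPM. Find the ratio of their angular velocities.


Given: RPM_A = 2149, RPM_B = 2821
omega = 2*pi*RPM/60, so omega_A/omega_B = RPM_A / RPM_B
omega_A/omega_B = 2149 / 2821
omega_A/omega_B = 307/403

307/403


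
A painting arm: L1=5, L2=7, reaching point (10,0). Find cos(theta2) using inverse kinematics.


Given: L1 = 5, L2 = 7, target (x, y) = (10, 0)
Using cos(theta2) = (x^2 + y^2 - L1^2 - L2^2) / (2*L1*L2)
x^2 + y^2 = 10^2 + 0 = 100
L1^2 + L2^2 = 25 + 49 = 74
Numerator = 100 - 74 = 26
Denominator = 2*5*7 = 70
cos(theta2) = 26/70 = 13/35

13/35


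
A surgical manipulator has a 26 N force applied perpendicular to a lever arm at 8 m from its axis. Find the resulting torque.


Given: F = 26 N, r = 8 m, angle = 90 deg (perpendicular)
Using tau = F * r * sin(90)
sin(90) = 1
tau = 26 * 8 * 1
tau = 208 Nm

208 Nm


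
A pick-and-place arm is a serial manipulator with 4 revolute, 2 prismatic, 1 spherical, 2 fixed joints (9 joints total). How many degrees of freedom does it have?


Given: serial robot with 4 revolute, 2 prismatic, 1 spherical, 2 fixed joints
DOF contribution per joint type: revolute=1, prismatic=1, spherical=3, fixed=0
DOF = 4*1 + 2*1 + 1*3 + 2*0
DOF = 9

9


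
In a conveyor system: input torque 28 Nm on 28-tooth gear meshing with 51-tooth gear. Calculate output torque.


Given: N1 = 28, N2 = 51, T1 = 28 Nm
Using T2/T1 = N2/N1
T2 = T1 * N2 / N1
T2 = 28 * 51 / 28
T2 = 1428 / 28
T2 = 51 Nm

51 Nm


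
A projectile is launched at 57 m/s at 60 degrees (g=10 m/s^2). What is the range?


Given: v0 = 57 m/s, theta = 60 deg, g = 10 m/s^2
sin(2*60) = sin(120) = sqrt(3)/2
Using R = v0^2 * sin(2*theta) / g
R = 57^2 * (sqrt(3)/2) / 10
R = 3249 * sqrt(3) / 20
R = 3249/20*sqrt(3) m

3249/20*sqrt(3) m


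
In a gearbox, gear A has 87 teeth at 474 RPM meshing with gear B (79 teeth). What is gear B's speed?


Given: N1 = 87 teeth, w1 = 474 RPM, N2 = 79 teeth
Using N1*w1 = N2*w2
w2 = N1*w1 / N2
w2 = 87*474 / 79
w2 = 41238 / 79
w2 = 522 RPM

522 RPM


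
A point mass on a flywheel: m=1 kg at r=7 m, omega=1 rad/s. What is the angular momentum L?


Given: m = 1 kg, r = 7 m, omega = 1 rad/s
For a point mass: I = m*r^2
I = 1*7^2 = 1*49 = 49
L = I*omega = 49*1
L = 49 kg*m^2/s

49 kg*m^2/s


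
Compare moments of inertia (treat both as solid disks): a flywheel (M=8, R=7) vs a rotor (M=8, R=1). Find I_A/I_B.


Given: M1=8 kg, R1=7 m, M2=8 kg, R2=1 m
For a disk: I = (1/2)*M*R^2, so I_A/I_B = (M1*R1^2)/(M2*R2^2)
M1*R1^2 = 8*49 = 392
M2*R2^2 = 8*1 = 8
I_A/I_B = 392/8 = 49

49


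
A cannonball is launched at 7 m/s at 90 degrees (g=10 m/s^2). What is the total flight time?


Given: v0 = 7 m/s, theta = 90 deg, g = 10 m/s^2
sin(90) = 1
Using T = 2*v0*sin(theta) / g
T = 2*7*1 / 10
T = 14 / 10
T = 7/5 s

7/5 s


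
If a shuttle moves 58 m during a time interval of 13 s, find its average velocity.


Given: distance d = 58 m, time t = 13 s
Using v = d / t
v = 58 / 13
v = 58/13 m/s

58/13 m/s


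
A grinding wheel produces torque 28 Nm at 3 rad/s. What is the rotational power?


Given: tau = 28 Nm, omega = 3 rad/s
Using P = tau * omega
P = 28 * 3
P = 84 W

84 W


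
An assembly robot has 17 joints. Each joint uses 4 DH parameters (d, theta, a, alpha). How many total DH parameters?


Given: 17 joints, 4 DH parameters per joint (d, theta, a, alpha)
Total DH parameters = number_of_joints * 4
Total = 17 * 4
Total = 68

68


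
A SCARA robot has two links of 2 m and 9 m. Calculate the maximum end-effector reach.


Given: L1 = 2 m, L2 = 9 m
For a 2-link planar arm, max reach = L1 + L2 (fully extended)
Max reach = 2 + 9
Max reach = 11 m

11 m


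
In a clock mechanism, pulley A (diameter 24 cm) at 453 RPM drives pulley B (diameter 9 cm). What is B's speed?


Given: D1 = 24 cm, w1 = 453 RPM, D2 = 9 cm
Using D1*w1 = D2*w2
w2 = D1*w1 / D2
w2 = 24*453 / 9
w2 = 10872 / 9
w2 = 1208 RPM

1208 RPM


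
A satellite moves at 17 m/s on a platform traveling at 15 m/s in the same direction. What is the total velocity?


Given: object velocity = 17 m/s, platform velocity = 15 m/s (same direction)
Using classical velocity addition: v_total = v_object + v_platform
v_total = 17 + 15
v_total = 32 m/s

32 m/s


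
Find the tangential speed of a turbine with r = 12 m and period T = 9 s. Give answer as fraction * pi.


Given: radius r = 12 m, period T = 9 s
Using v = 2*pi*r / T
v = 2*pi*12 / 9
v = 24*pi / 9
v = 8/3*pi m/s

8/3*pi m/s


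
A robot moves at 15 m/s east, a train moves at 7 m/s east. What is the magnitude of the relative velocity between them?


Given: v_A = 15 m/s east, v_B = 7 m/s east
Both move in the same direction; relative speed = |v_A - v_B|
|15 - 7| = |8|
= 8 m/s

8 m/s


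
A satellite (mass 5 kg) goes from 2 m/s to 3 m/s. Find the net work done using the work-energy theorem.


Given: m = 5 kg, v0 = 2 m/s, v = 3 m/s
Using W = (1/2)*m*(v^2 - v0^2)
v^2 = 3^2 = 9
v0^2 = 2^2 = 4
v^2 - v0^2 = 9 - 4 = 5
W = (1/2)*5*5 = 25/2 J

25/2 J


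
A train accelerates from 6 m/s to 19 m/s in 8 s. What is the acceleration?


Given: initial velocity v0 = 6 m/s, final velocity v = 19 m/s, time t = 8 s
Using a = (v - v0) / t
a = (19 - 6) / 8
a = 13 / 8
a = 13/8 m/s^2

13/8 m/s^2


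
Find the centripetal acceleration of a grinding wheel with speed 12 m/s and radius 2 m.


Given: v = 12 m/s, r = 2 m
Using a_c = v^2 / r
a_c = 12^2 / 2
a_c = 144 / 2
a_c = 72 m/s^2

72 m/s^2


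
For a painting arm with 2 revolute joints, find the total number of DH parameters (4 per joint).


Given: 2 joints, 4 DH parameters per joint (d, theta, a, alpha)
Total DH parameters = number_of_joints * 4
Total = 2 * 4
Total = 8

8


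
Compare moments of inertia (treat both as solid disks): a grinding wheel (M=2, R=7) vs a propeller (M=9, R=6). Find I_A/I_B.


Given: M1=2 kg, R1=7 m, M2=9 kg, R2=6 m
For a disk: I = (1/2)*M*R^2, so I_A/I_B = (M1*R1^2)/(M2*R2^2)
M1*R1^2 = 2*49 = 98
M2*R2^2 = 9*36 = 324
I_A/I_B = 98/324 = 49/162

49/162


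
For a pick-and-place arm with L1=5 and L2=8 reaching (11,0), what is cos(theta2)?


Given: L1 = 5, L2 = 8, target (x, y) = (11, 0)
Using cos(theta2) = (x^2 + y^2 - L1^2 - L2^2) / (2*L1*L2)
x^2 + y^2 = 11^2 + 0 = 121
L1^2 + L2^2 = 25 + 64 = 89
Numerator = 121 - 89 = 32
Denominator = 2*5*8 = 80
cos(theta2) = 32/80 = 2/5

2/5


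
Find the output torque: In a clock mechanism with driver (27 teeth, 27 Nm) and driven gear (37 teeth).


Given: N1 = 27, N2 = 37, T1 = 27 Nm
Using T2/T1 = N2/N1
T2 = T1 * N2 / N1
T2 = 27 * 37 / 27
T2 = 999 / 27
T2 = 37 Nm

37 Nm


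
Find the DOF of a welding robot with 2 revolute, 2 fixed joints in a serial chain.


Given: serial robot with 2 revolute, 2 fixed joints
DOF contribution per joint type: revolute=1, prismatic=1, spherical=3, fixed=0
DOF = 2*1 + 2*0
DOF = 2

2


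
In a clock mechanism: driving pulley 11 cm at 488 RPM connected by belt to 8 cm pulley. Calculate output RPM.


Given: D1 = 11 cm, w1 = 488 RPM, D2 = 8 cm
Using D1*w1 = D2*w2
w2 = D1*w1 / D2
w2 = 11*488 / 8
w2 = 5368 / 8
w2 = 671 RPM

671 RPM


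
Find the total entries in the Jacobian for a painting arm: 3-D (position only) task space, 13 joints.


Given: task space dimension = 3, joints = 13
Jacobian is a 3 x 13 matrix
Total entries = rows * columns
Total = 3 * 13
Total = 39

39


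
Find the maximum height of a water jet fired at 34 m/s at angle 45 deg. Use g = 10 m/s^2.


Given: v0 = 34 m/s, theta = 45 deg, g = 10 m/s^2
sin^2(45) = 1/2
Using H = v0^2 * sin^2(theta) / (2*g)
H = 34^2 * 1/2 / (2*10)
H = 1156 * 1/2 / 20
H = 578 / 20
H = 289/10 m

289/10 m


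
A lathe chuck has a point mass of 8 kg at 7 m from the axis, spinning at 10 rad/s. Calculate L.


Given: m = 8 kg, r = 7 m, omega = 10 rad/s
For a point mass: I = m*r^2
I = 8*7^2 = 8*49 = 392
L = I*omega = 392*10
L = 3920 kg*m^2/s

3920 kg*m^2/s


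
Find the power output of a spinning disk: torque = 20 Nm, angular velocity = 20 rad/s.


Given: tau = 20 Nm, omega = 20 rad/s
Using P = tau * omega
P = 20 * 20
P = 400 W

400 W


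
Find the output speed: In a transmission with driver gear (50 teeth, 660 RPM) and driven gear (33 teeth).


Given: N1 = 50 teeth, w1 = 660 RPM, N2 = 33 teeth
Using N1*w1 = N2*w2
w2 = N1*w1 / N2
w2 = 50*660 / 33
w2 = 33000 / 33
w2 = 1000 RPM

1000 RPM


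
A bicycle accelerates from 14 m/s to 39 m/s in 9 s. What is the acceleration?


Given: initial velocity v0 = 14 m/s, final velocity v = 39 m/s, time t = 9 s
Using a = (v - v0) / t
a = (39 - 14) / 9
a = 25 / 9
a = 25/9 m/s^2

25/9 m/s^2


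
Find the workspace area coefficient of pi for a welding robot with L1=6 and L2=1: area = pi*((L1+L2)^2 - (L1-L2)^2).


Given: L1 = 6, L2 = 1
(L1+L2)^2 = (7)^2 = 49
(L1-L2)^2 = (5)^2 = 25
Difference = 49 - 25 = 24
This equals 4*L1*L2 = 4*6*1 = 24
Workspace area = 24*pi

24


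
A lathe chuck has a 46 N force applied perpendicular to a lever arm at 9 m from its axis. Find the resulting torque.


Given: F = 46 N, r = 9 m, angle = 90 deg (perpendicular)
Using tau = F * r * sin(90)
sin(90) = 1
tau = 46 * 9 * 1
tau = 414 Nm

414 Nm


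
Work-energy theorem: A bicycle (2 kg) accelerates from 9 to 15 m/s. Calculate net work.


Given: m = 2 kg, v0 = 9 m/s, v = 15 m/s
Using W = (1/2)*m*(v^2 - v0^2)
v^2 = 15^2 = 225
v0^2 = 9^2 = 81
v^2 - v0^2 = 225 - 81 = 144
W = (1/2)*2*144 = 144 J

144 J


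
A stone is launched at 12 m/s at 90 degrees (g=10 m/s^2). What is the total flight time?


Given: v0 = 12 m/s, theta = 90 deg, g = 10 m/s^2
sin(90) = 1
Using T = 2*v0*sin(theta) / g
T = 2*12*1 / 10
T = 24 / 10
T = 12/5 s

12/5 s


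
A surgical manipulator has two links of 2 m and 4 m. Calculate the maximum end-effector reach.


Given: L1 = 2 m, L2 = 4 m
For a 2-link planar arm, max reach = L1 + L2 (fully extended)
Max reach = 2 + 4
Max reach = 6 m

6 m


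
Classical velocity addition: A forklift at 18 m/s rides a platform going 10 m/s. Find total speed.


Given: object velocity = 18 m/s, platform velocity = 10 m/s (same direction)
Using classical velocity addition: v_total = v_object + v_platform
v_total = 18 + 10
v_total = 28 m/s

28 m/s


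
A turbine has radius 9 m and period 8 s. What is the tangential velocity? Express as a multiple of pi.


Given: radius r = 9 m, period T = 8 s
Using v = 2*pi*r / T
v = 2*pi*9 / 8
v = 18*pi / 8
v = 9/4*pi m/s

9/4*pi m/s


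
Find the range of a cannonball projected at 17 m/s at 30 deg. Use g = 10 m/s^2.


Given: v0 = 17 m/s, theta = 30 deg, g = 10 m/s^2
sin(2*30) = sin(60) = sqrt(3)/2
Using R = v0^2 * sin(2*theta) / g
R = 17^2 * (sqrt(3)/2) / 10
R = 289 * sqrt(3) / 20
R = 289/20*sqrt(3) m

289/20*sqrt(3) m


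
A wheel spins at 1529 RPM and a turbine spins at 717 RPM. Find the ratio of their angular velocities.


Given: RPM_A = 1529, RPM_B = 717
omega = 2*pi*RPM/60, so omega_A/omega_B = RPM_A / RPM_B
omega_A/omega_B = 1529 / 717
omega_A/omega_B = 1529/717

1529/717


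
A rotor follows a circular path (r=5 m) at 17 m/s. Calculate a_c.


Given: v = 17 m/s, r = 5 m
Using a_c = v^2 / r
a_c = 17^2 / 5
a_c = 289 / 5
a_c = 289/5 m/s^2

289/5 m/s^2


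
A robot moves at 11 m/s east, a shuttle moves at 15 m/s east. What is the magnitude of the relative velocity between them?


Given: v_A = 11 m/s east, v_B = 15 m/s east
Both move in the same direction; relative speed = |v_A - v_B|
|11 - 15| = |-4|
= 4 m/s

4 m/s


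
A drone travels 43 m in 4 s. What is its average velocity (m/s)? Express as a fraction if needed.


Given: distance d = 43 m, time t = 4 s
Using v = d / t
v = 43 / 4
v = 43/4 m/s

43/4 m/s


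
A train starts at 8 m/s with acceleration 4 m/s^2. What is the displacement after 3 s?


Given: v0 = 8 m/s, a = 4 m/s^2, t = 3 s
Using s = v0*t + (1/2)*a*t^2
s = 8*3 + (1/2)*4*3^2
s = 24 + (1/2)*36
s = 24 + 18
s = 42

42 m


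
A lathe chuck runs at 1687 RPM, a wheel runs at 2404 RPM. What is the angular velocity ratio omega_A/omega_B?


Given: RPM_A = 1687, RPM_B = 2404
omega = 2*pi*RPM/60, so omega_A/omega_B = RPM_A / RPM_B
omega_A/omega_B = 1687 / 2404
omega_A/omega_B = 1687/2404

1687/2404


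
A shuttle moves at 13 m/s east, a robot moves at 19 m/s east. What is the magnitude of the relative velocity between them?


Given: v_A = 13 m/s east, v_B = 19 m/s east
Both move in the same direction; relative speed = |v_A - v_B|
|13 - 19| = |-6|
= 6 m/s

6 m/s


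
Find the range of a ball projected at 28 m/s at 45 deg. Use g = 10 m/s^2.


Given: v0 = 28 m/s, theta = 45 deg, g = 10 m/s^2
sin(2*45) = sin(90) = 1
Using R = v0^2 * sin(2*theta) / g
R = 28^2 * 1 / 10
R = 784 / 10
R = 392/5 m

392/5 m


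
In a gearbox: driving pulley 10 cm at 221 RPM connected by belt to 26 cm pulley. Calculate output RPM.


Given: D1 = 10 cm, w1 = 221 RPM, D2 = 26 cm
Using D1*w1 = D2*w2
w2 = D1*w1 / D2
w2 = 10*221 / 26
w2 = 2210 / 26
w2 = 85 RPM

85 RPM


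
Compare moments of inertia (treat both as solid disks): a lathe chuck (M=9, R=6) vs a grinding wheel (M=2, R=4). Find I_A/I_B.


Given: M1=9 kg, R1=6 m, M2=2 kg, R2=4 m
For a disk: I = (1/2)*M*R^2, so I_A/I_B = (M1*R1^2)/(M2*R2^2)
M1*R1^2 = 9*36 = 324
M2*R2^2 = 2*16 = 32
I_A/I_B = 324/32 = 81/8

81/8


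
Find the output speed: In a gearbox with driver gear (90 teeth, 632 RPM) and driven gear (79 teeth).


Given: N1 = 90 teeth, w1 = 632 RPM, N2 = 79 teeth
Using N1*w1 = N2*w2
w2 = N1*w1 / N2
w2 = 90*632 / 79
w2 = 56880 / 79
w2 = 720 RPM

720 RPM


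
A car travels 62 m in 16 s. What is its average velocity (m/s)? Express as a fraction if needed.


Given: distance d = 62 m, time t = 16 s
Using v = d / t
v = 62 / 16
v = 31/8 m/s

31/8 m/s
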